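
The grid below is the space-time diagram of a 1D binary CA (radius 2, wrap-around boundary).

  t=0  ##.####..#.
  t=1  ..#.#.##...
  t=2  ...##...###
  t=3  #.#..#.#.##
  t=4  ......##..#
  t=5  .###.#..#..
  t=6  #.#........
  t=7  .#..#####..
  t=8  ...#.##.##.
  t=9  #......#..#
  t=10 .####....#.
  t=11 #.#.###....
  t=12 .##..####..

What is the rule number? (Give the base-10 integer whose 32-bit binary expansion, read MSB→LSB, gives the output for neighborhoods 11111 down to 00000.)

2603205641

  #####|#  b31=1 t=7,i=6
  ####.|.  b30=0 t=0,i=5
  ###.#|.  b29=0 t=3,i=0
  ###..|#  b28=1 t=0,i=6
  ##.##|#  b27=1 t=0,i=2
  ##.#.|.  b26=0 t=3,i=1
  ##..#|#  b25=1 t=0,i=7
  ##...|#  b24=1 t=1,i=8
  #.###|.  b23=0 t=0,i=3
  #.##.|.  b22=0 t=0,i=0
  #.#.#|#  b21=1 t=1,i=4
  #.#..|.  b20=0 t=3,i=2
  #..##|#  b19=1 t=7,i=3
  #..#.|.  b18=0 t=0,i=8
  #...#|.  b17=0 t=2,i=1
  #....|#  b16=1 t=1,i=9
  .####|#  b15=1 t=0,i=4
  .###.|#  b14=1 t=2,i=9
  .##.#|.  b13=0 t=0,i=1
  .##..|.  b12=0 t=1,i=7
  .#.##|.  b11=0 t=0,i=10
  .#.#.|#  b10=1 t=1,i=3
  .#..#|.  b9=0 t=3,i=3
  .#...|.  b8=0 t=4,i=0
  ..###|.  b7=0 t=2,i=8
  ..##.|.  b6=0 t=2,i=3
  ..#.#|.  b5=0 t=0,i=9
  ..#..|.  b4=0 t=4,i=10
  ...##|#  b3=1 t=2,i=2
  ...#.|.  b2=0 t=1,i=1
  ....#|.  b1=0 t=1,i=0
  .....|#  b0=1 t=1,i=10
  bits 10011011001010011100010000001001 = 2603205641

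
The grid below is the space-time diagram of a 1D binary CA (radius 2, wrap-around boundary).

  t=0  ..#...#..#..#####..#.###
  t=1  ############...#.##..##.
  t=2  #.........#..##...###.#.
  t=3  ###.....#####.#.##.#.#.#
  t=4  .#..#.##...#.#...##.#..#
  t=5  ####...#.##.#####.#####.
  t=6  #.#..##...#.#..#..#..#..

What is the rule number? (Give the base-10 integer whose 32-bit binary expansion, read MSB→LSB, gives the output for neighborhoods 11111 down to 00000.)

1184855838

  #####|.  b31=0 t=0,i=14
  ####.|#  b30=1 t=0,i=15
  ###.#|.  b29=0 t=2,i=20
  ###..|.  b28=0 t=0,i=16
  ##.##|.  b27=0 t=1,i=23
  ##.#.|#  b26=1 t=2,i=21
  ##..#|#  b25=1 t=0,i=0
  ##...|.  b24=0 t=1,i=12
  #.###|#  b23=1 t=0,i=21
  #.##.|.  b22=0 t=1,i=17
  #.#.#|.  b21=0 t=2,i=22
  #.#..|#  b20=1 t=2,i=0
  #..##|#  b19=1 t=0,i=11
  #..#.|#  b18=1 t=0,i=1
  #...#|#  b17=1 t=0,i=4
  #....|#  b16=1 t=2,i=2
  .####|.  b15=0 t=0,i=13
  .###.|#  b14=1 t=0,i=22
  .##.#|#  b13=1 t=1,i=22
  .##..|#  b12=1 t=1,i=18
  .#.##|.  b11=0 t=0,i=20
  .#.#.|#  b10=1 t=2,i=23
  .#..#|#  b9=1 t=0,i=7
  .#...|#  b8=1 t=0,i=3
  ..###|.  b7=0 t=0,i=12
  ..##.|.  b6=0 t=1,i=21
  ..#.#|.  b5=0 t=0,i=19
  ..#..|#  b4=1 t=0,i=2
  ...##|#  b3=1 t=2,i=17
  ...#.|#  b2=1 t=0,i=5
  ....#|#  b1=1 t=2,i=8
  .....|.  b0=0 t=2,i=3
  bits 01000110100111110111011100011110 = 1184855838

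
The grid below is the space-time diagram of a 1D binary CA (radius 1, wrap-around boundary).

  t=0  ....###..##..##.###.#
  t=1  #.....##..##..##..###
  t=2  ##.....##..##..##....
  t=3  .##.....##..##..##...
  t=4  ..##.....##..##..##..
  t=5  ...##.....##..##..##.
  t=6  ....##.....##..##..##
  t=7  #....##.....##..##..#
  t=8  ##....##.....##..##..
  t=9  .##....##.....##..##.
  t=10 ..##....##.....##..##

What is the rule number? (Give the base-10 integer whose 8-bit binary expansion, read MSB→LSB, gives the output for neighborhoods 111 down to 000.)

  ### -> .   bit 7 = 0  t=0,i=5
  ##. -> #   bit 6 = 1  t=0,i=6
  #.# -> #   bit 5 = 1  t=0,i=15
  #.. -> #   bit 4 = 1  t=0,i=0
  .## -> .   bit 3 = 0  t=0,i=4
  .#. -> #   bit 2 = 1  t=0,i=20
  ..# -> .   bit 1 = 0  t=0,i=3
  ... -> .   bit 0 = 0  t=0,i=1
  bits 01110100 = 116

116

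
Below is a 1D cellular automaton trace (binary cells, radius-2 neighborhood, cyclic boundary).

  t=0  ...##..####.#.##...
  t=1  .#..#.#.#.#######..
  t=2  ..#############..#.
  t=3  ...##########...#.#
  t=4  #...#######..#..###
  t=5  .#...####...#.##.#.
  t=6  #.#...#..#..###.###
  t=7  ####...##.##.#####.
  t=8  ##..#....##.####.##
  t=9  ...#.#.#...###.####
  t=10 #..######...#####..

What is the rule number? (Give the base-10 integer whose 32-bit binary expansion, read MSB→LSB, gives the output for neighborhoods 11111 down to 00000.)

2919030562

  #####|#  b31=1 t=1,i=12
  ####.|.  b30=0 t=0,i=9
  ###.#|#  b29=1 t=0,i=10
  ###..|.  b28=0 t=1,i=16
  ##.##|#  b27=1 t=6,i=15
  ##.#.|#  b26=1 t=0,i=11
  ##..#|.  b25=0 t=0,i=5
  ##...|#  b24=1 t=0,i=16
  #.###|#  b23=1 t=1,i=10
  #.##.|#  b22=1 t=0,i=14
  #.#.#|#  b21=1 t=0,i=12
  #.#..|#  b20=1 t=3,i=18
  #..##|#  b19=1 t=0,i=6
  #..#.|#  b18=1 t=1,i=3
  #...#|.  b17=0 t=1,i=18
  #....|.  b16=0 t=0,i=17
  .####|#  b15=1 t=0,i=8
  .###.|#  b14=1 t=6,i=13
  .##.#|.  b13=0 t=5,i=15
  .##..|#  b12=1 t=0,i=4
  .#.##|#  b11=1 t=0,i=13
  .#.#.|#  b10=1 t=1,i=5
  .#..#|#  b9=1 t=1,i=2
  .#...|#  b8=1 t=2,i=18
  ..###|.  b7=0 t=0,i=7
  ..##.|.  b6=0 t=0,i=3
  ..#.#|#  b5=1 t=1,i=4
  ..#..|.  b4=0 t=1,i=1
  ...##|.  b3=0 t=0,i=2
  ...#.|.  b2=0 t=1,i=0
  ....#|#  b1=1 t=0,i=1
  .....|.  b0=0 t=0,i=0
  bits 10101101111111001101111100100010 = 2919030562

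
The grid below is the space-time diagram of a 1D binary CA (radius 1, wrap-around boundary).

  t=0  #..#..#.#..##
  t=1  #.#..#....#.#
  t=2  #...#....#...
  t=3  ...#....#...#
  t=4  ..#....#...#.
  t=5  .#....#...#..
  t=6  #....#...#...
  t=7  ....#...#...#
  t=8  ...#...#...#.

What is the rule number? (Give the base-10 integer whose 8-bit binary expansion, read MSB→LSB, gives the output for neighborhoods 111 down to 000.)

  ###|#  b7=1 t=0,i=12
  ##.|#  b6=1 t=0,i=0
  #.#|.  b5=0 t=0,i=7
  #..|.  b4=0 t=0,i=1
  .##|.  b3=0 t=0,i=11
  .#.|.  b2=0 t=0,i=3
  ..#|#  b1=1 t=0,i=2
  ...|.  b0=0 t=1,i=7
  bits 11000010 = 194

194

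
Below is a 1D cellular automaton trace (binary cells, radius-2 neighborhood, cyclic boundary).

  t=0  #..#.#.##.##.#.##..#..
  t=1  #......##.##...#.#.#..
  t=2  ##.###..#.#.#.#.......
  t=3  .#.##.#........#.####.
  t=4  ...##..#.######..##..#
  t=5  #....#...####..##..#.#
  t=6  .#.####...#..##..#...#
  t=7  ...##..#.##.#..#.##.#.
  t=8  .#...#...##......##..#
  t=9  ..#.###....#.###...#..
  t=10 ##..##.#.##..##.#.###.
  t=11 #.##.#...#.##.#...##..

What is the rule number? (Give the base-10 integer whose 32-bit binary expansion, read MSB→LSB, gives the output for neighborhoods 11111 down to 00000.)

  ##### -> #   bit 31 = 1  t=4,i=11
  ####. -> .   bit 30 = 0  t=3,i=19
  ###.# -> .   bit 29 = 0  t=10,i=20
  ###.. -> .   bit 28 = 0  t=2,i=5
  ##.## -> .   bit 27 = 0  t=0,i=9
  ##.#. -> .   bit 26 = 0  t=0,i=12
  ##..# -> #   bit 25 = 1  t=0,i=17
  ##... -> #   bit 24 = 1  t=1,i=12
  #.### -> #   bit 23 = 1  t=2,i=3
  #.##. -> #   bit 22 = 1  t=0,i=7
  #.#.# -> .   bit 21 = 0  t=0,i=5
  #.#.. -> .   bit 20 = 0  t=1,i=19
  #..## -> #   bit 19 = 1  t=4,i=16
  #..#. -> .   bit 18 = 0  t=0,i=2
  #...# -> .   bit 17 = 0  t=1,i=13
  #.... -> .   bit 16 = 0  t=1,i=2
  .#### -> #   bit 15 = 1  t=3,i=18
  .###. -> #   bit 14 = 1  t=2,i=4
  .##.# -> #   bit 13 = 1  t=0,i=8
  .##.. -> .   bit 12 = 0  t=0,i=16
  .#.## -> .   bit 11 = 0  t=0,i=6
  .#.#. -> .   bit 10 = 0  t=0,i=4
  .#..# -> .   bit 9 = 0  t=0,i=1
  .#... -> #   bit 8 = 1  t=1,i=1
  ..### -> .   bit 7 = 0  t=5,i=9
  ..##. -> .   bit 6 = 0  t=1,i=7
  ..#.# -> .   bit 5 = 0  t=0,i=3
  ..#.. -> #   bit 4 = 1  t=0,i=0
  ...## -> .   bit 3 = 0  t=1,i=6
  ...#. -> #   bit 2 = 1  t=1,i=14
  ....# -> #   bit 1 = 1  t=1,i=5
  ..... -> #   bit 0 = 1  t=1,i=3
  bits 10000011110010001110000100010111 = 2210980119

2210980119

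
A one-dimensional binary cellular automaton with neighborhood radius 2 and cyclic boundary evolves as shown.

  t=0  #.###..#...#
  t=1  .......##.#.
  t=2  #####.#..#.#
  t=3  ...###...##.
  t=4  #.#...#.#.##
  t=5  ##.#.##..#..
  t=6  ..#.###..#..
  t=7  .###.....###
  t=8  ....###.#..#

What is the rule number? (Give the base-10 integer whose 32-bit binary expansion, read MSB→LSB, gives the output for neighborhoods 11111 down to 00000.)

1698765117

  [31] ##### => .  t=2,i=1
  [30] ####. => #  t=2,i=3
  [29] ###.# => #  t=2,i=4
  [28] ###.. => .  t=0,i=4
  [27] ##.## => .  t=0,i=1
  [26] ##.#. => #  t=1,i=9
  [25] ##..# => .  t=0,i=5
  [24] ##... => #  t=3,i=6
  [23] #.### => .  t=0,i=2
  [22] #.##. => #  t=5,i=5
  [21] #.#.# => .  t=4,i=8
  [20] #.#.. => .  t=1,i=10
  [19] #..## => .  t=5,i=11
  [18] #..#. => .  t=0,i=6
  [17] #...# => .  t=0,i=9
  [16] #.... => #  t=1,i=0
  [15] .#### => .  t=2,i=0
  [14] .###. => .  t=0,i=3
  [13] .##.# => .  t=0,i=0
  [12] .##.. => #  t=3,i=10
  [11] .#.## => #  t=2,i=10
  [10] .#.#. => .  t=4,i=7
  [9] .#..# => .  t=2,i=7
  [8] .#... => #  t=0,i=8
  [7] ..### => .  t=3,i=3
  [6] ..##. => .  t=0,i=11
  [5] ..#.# => #  t=2,i=9
  [4] ..#.. => #  t=0,i=7
  [3] ...## => #  t=0,i=10
  [2] ...#. => #  t=4,i=5
  [1] ....# => .  t=1,i=5
  [0] ..... => #  t=1,i=1
  bits 01100101010000010001100100111101 = 1698765117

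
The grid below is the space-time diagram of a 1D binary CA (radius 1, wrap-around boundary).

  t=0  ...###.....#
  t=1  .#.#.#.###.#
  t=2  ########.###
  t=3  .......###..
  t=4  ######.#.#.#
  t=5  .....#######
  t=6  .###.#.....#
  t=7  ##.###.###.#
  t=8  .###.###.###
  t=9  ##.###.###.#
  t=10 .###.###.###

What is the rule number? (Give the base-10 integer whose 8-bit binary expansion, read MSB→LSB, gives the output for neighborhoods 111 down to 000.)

109

  [7] ### => .  t=0,i=4
  [6] ##. => #  t=0,i=5
  [5] #.# => #  t=1,i=0
  [4] #.. => .  t=0,i=0
  [3] .## => #  t=0,i=3
  [2] .#. => #  t=0,i=11
  [1] ..# => .  t=0,i=2
  [0] ... => #  t=0,i=1
  bits 01101101 = 109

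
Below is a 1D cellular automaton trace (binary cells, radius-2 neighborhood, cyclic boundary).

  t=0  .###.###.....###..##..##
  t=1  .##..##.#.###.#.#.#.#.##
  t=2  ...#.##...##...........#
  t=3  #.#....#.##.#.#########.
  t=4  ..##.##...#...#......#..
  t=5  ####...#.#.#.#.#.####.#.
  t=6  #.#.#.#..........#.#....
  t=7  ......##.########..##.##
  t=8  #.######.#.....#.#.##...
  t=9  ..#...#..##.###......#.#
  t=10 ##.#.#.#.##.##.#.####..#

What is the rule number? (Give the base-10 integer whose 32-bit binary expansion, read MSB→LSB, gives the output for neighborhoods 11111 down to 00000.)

  #####|.  b31=0 t=3,i=16
  ####.|#  b30=1 t=3,i=21
  ###.#|.  b29=0 t=0,i=3
  ###..|.  b28=0 t=0,i=7
  ##.##|.  b27=0 t=0,i=0
  ##.#.|.  b26=0 t=1,i=7
  ##..#|#  b25=1 t=0,i=16
  ##...|#  b24=1 t=0,i=8
  #.###|#  b23=1 t=0,i=1
  #.##.|.  b22=0 t=1,i=1
  #.#.#|.  b21=0 t=1,i=8
  #.#..|#  b20=1 t=3,i=2
  #..##|.  b19=0 t=0,i=17
  #..#.|#  b18=1 t=9,i=1
  #...#|.  b17=0 t=2,i=1
  #....|.  b16=0 t=0,i=9
  .####|.  b15=0 t=3,i=15
  .###.|#  b14=1 t=0,i=2
  .##.#|#  b13=1 t=0,i=23
  .##..|.  b12=0 t=0,i=19
  .#.##|.  b11=0 t=1,i=9
  .#.#.|.  b10=0 t=1,i=15
  .#..#|#  b9=1 t=9,i=0
  .#...|#  b8=1 t=2,i=0
  ..###|.  b7=0 t=0,i=13
  ..##.|#  b6=1 t=0,i=18
  ..#.#|.  b5=0 t=2,i=3
  ..#..|.  b4=0 t=2,i=23
  ...##|#  b3=1 t=0,i=12
  ...#.|#  b2=1 t=2,i=2
  ....#|#  b1=1 t=0,i=11
  .....|#  b0=1 t=0,i=10
  bits 01000011100101000110001101001111 = 1133798223

1133798223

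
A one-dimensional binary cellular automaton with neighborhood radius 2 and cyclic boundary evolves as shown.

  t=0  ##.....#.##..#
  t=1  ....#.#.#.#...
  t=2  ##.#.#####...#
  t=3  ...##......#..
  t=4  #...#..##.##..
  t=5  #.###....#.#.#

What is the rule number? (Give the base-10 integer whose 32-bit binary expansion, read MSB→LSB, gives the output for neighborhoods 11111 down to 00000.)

136715285

  #####|.  b31=0 t=2,i=7
  ####.|.  b30=0 t=2,i=8
  ###.#|.  b29=0 t=2,i=1
  ###..|.  b28=0 t=0,i=1
  ##.##|#  b27=1 t=4,i=9
  ##.#.|.  b26=0 t=2,i=2
  ##..#|.  b25=0 t=0,i=11
  ##...|.  b24=0 t=0,i=2
  #.###|.  b23=0 t=2,i=5
  #.##.|.  b22=0 t=0,i=9
  #.#.#|#  b21=1 t=1,i=6
  #.#..|.  b20=0 t=1,i=10
  #..##|.  b19=0 t=0,i=12
  #..#.|#  b18=1 t=4,i=13
  #...#|#  b17=1 t=2,i=11
  #....|.  b16=0 t=0,i=3
  .####|.  b15=0 t=2,i=6
  .###.|.  b14=0 t=0,i=0
  .##.#|.  b13=0 t=4,i=8
  .##..|#  b12=1 t=0,i=10
  .#.##|#  b11=1 t=0,i=8
  .#.#.|#  b10=1 t=1,i=5
  .#..#|.  b9=0 t=4,i=5
  .#...|.  b8=0 t=1,i=11
  ..###|.  b7=0 t=0,i=13
  ..##.|.  b6=0 t=3,i=3
  ..#.#|.  b5=0 t=0,i=7
  ..#..|#  b4=1 t=3,i=11
  ...##|.  b3=0 t=2,i=12
  ...#.|#  b2=1 t=0,i=6
  ....#|.  b1=0 t=0,i=5
  .....|#  b0=1 t=0,i=4
  bits 00001000001001100001110000010101 = 136715285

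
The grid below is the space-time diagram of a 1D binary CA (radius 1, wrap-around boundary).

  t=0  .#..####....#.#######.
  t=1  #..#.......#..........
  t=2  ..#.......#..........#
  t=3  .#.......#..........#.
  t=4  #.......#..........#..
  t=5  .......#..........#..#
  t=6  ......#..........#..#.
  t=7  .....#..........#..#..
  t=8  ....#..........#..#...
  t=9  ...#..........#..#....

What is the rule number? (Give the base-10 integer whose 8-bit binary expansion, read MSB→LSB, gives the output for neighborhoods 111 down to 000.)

2

  ### -> .   bit 7 = 0  t=0,i=5
  ##. -> .   bit 6 = 0  t=0,i=7
  #.# -> .   bit 5 = 0  t=0,i=13
  #.. -> .   bit 4 = 0  t=0,i=2
  .## -> .   bit 3 = 0  t=0,i=4
  .#. -> .   bit 2 = 0  t=0,i=1
  ..# -> #   bit 1 = 1  t=0,i=0
  ... -> .   bit 0 = 0  t=0,i=9
  bits 00000010 = 2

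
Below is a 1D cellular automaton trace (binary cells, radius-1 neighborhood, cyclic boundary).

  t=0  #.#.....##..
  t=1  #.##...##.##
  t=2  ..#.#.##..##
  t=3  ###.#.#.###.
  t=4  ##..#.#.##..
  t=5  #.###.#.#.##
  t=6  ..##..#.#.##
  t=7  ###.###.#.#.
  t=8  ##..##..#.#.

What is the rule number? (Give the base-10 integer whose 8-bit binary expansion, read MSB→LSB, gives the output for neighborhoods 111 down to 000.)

  [7] ### => #  t=1,i=11
  [6] ##. => .  t=0,i=9
  [5] #.# => .  t=0,i=1
  [4] #.. => #  t=0,i=3
  [3] .## => #  t=0,i=8
  [2] .#. => #  t=0,i=0
  [1] ..# => #  t=0,i=7
  [0] ... => .  t=0,i=4
  bits 10011110 = 158

158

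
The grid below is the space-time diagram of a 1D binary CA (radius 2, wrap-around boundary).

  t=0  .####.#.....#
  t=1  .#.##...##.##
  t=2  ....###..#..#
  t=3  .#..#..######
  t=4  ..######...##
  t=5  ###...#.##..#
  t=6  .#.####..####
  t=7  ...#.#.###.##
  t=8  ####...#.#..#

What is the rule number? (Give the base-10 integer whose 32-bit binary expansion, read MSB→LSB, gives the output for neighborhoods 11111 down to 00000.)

  ##### -> .   bit 31 = 0  t=3,i=9
  ####. -> #   bit 30 = 1  t=0,i=3
  ###.# -> #   bit 29 = 1  t=0,i=4
  ###.. -> .   bit 28 = 0  t=2,i=6
  ##.## -> .   bit 27 = 0  t=1,i=10
  ##.#. -> .   bit 26 = 0  t=0,i=5
  ##..# -> #   bit 25 = 1  t=2,i=7
  ##... -> #   bit 24 = 1  t=1,i=5
  #.### -> #   bit 23 = 1  t=0,i=1
  #.##. -> .   bit 22 = 0  t=1,i=3
  #.#.# -> .   bit 21 = 0  t=1,i=1
  #.#.. -> .   bit 20 = 0  t=0,i=6
  #..## -> #   bit 19 = 1  t=3,i=6
  #..#. -> #   bit 18 = 1  t=2,i=8
  #...# -> #   bit 17 = 1  t=1,i=6
  #.... -> #   bit 16 = 1  t=0,i=8
  .#### -> .   bit 15 = 0  t=0,i=2
  .###. -> .   bit 14 = 0  t=2,i=5
  .##.# -> #   bit 13 = 1  t=1,i=9
  .##.. -> #   bit 12 = 1  t=1,i=4
  .#.## -> .   bit 11 = 0  t=0,i=0
  .#.#. -> .   bit 10 = 0  t=7,i=4
  .#..# -> #   bit 9 = 1  t=2,i=10
  .#... -> .   bit 8 = 0  t=0,i=7
  ..### -> #   bit 7 = 1  t=2,i=4
  ..##. -> .   bit 6 = 0  t=1,i=8
  ..#.# -> #   bit 5 = 1  t=0,i=12
  ..#.. -> #   bit 4 = 1  t=2,i=9
  ...## -> .   bit 3 = 0  t=1,i=7
  ...#. -> #   bit 2 = 1  t=0,i=11
  ....# -> .   bit 1 = 0  t=0,i=10
  ..... -> #   bit 0 = 1  t=0,i=9
  bits 01100011100011110011001010110101 = 1670329013

1670329013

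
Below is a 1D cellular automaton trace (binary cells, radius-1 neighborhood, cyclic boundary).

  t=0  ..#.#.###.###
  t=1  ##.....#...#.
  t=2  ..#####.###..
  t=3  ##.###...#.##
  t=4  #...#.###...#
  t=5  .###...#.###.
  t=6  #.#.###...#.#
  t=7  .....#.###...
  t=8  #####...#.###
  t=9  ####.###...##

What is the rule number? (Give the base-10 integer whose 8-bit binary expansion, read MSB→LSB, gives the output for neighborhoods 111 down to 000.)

147

  ###|#  b7=1 t=0,i=7
  ##.|.  b6=0 t=0,i=8
  #.#|.  b5=0 t=0,i=3
  #..|#  b4=1 t=0,i=0
  .##|.  b3=0 t=0,i=6
  .#.|.  b2=0 t=0,i=2
  ..#|#  b1=1 t=0,i=1
  ...|#  b0=1 t=1,i=3
  bits 10010011 = 147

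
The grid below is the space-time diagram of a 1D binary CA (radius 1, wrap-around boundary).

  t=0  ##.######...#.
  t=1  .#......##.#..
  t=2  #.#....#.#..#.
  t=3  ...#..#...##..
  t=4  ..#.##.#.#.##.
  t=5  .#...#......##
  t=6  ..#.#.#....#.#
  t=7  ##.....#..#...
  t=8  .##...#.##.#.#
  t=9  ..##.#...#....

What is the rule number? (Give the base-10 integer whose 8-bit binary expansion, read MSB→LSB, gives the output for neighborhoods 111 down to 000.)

82

  ### -> .   bit 7 = 0  t=0,i=4
  ##. -> #   bit 6 = 1  t=0,i=1
  #.# -> .   bit 5 = 0  t=0,i=2
  #.. -> #   bit 4 = 1  t=0,i=9
  .## -> .   bit 3 = 0  t=0,i=0
  .#. -> .   bit 2 = 0  t=0,i=12
  ..# -> #   bit 1 = 1  t=0,i=11
  ... -> .   bit 0 = 0  t=0,i=10
  bits 01010010 = 82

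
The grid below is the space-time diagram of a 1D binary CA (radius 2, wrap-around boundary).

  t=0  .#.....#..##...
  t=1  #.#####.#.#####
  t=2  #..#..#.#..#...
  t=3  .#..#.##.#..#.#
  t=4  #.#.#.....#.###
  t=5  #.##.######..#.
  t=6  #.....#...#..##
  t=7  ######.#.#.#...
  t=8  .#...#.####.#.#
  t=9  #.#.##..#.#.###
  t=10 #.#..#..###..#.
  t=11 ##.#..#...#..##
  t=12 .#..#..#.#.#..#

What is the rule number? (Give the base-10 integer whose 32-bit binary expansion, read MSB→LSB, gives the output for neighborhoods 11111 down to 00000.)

824285039

  [31] ##### => .  t=1,i=4
  [30] ####. => .  t=1,i=5
  [29] ###.# => #  t=1,i=0
  [28] ###.. => #  t=5,i=10
  [27] ##.## => .  t=1,i=1
  [26] ##.#. => .  t=1,i=7
  [25] ##..# => .  t=5,i=11
  [24] ##... => #  t=0,i=12
  [23] #.### => .  t=1,i=2
  [22] #.##. => .  t=3,i=6
  [21] #.#.# => #  t=1,i=8
  [20] #.#.. => .  t=2,i=8
  [19] #..## => .  t=0,i=9
  [18] #..#. => .  t=2,i=2
  [17] #...# => .  t=2,i=13
  [16] #.... => #  t=0,i=3
  [15] .#### => #  t=1,i=3
  [14] .###. => .  t=6,i=14
  [13] .##.# => .  t=3,i=7
  [12] .##.. => #  t=0,i=11
  [11] .#.## => .  t=1,i=9
  [10] .#.#. => #  t=2,i=7
  [9] .#..# => #  t=0,i=8
  [8] .#... => #  t=0,i=2
  [7] ..### => .  t=6,i=13
  [6] ..##. => #  t=0,i=10
  [5] ..#.# => #  t=2,i=6
  [4] ..#.. => .  t=0,i=1
  [3] ...## => #  t=7,i=14
  [2] ...#. => #  t=0,i=0
  [1] ....# => #  t=0,i=5
  [0] ..... => #  t=0,i=4
  bits 00110001001000011001011101101111 = 824285039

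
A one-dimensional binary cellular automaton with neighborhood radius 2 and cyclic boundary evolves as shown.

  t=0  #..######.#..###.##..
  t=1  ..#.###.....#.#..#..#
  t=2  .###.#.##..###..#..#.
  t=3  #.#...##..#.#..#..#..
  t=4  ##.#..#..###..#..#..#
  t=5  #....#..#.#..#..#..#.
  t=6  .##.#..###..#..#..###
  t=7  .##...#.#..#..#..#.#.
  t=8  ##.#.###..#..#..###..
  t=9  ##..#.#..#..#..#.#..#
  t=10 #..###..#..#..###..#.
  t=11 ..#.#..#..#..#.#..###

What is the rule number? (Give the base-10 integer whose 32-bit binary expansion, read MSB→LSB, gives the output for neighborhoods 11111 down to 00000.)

  [31] ##### => #  t=0,i=5
  [30] ####. => .  t=0,i=7
  [29] ###.# => .  t=0,i=8
  [28] ###.. => .  t=1,i=6
  [27] ##.## => .  t=0,i=16
  [26] ##.#. => .  t=0,i=9
  [25] ##..# => .  t=0,i=19
  [24] ##... => #  t=1,i=7
  [23] #.### => .  t=1,i=4
  [22] #.##. => #  t=0,i=17
  [21] #.#.# => .  t=2,i=5
  [20] #.#.. => .  t=0,i=10
  [19] #..## => #  t=0,i=2
  [18] #..#. => #  t=0,i=20
  [17] #...# => .  t=3,i=4
  [16] #.... => #  t=1,i=8
  [15] .#### => #  t=0,i=4
  [14] .###. => #  t=0,i=14
  [13] .##.# => #  t=6,i=2
  [12] .##.. => .  t=0,i=18
  [11] .#.## => #  t=1,i=3
  [10] .#.#. => #  t=1,i=13
  [9] .#..# => .  t=0,i=1
  [8] .#... => #  t=3,i=3
  [7] ..### => .  t=0,i=3
  [6] ..##. => #  t=3,i=6
  [5] ..#.# => #  t=1,i=2
  [4] ..#.. => .  t=0,i=0
  [3] ...## => .  t=3,i=5
  [2] ...#. => #  t=1,i=11
  [1] ....# => .  t=1,i=10
  [0] ..... => .  t=1,i=9
  bits 10000001010011011110110101100100 = 2169367908

2169367908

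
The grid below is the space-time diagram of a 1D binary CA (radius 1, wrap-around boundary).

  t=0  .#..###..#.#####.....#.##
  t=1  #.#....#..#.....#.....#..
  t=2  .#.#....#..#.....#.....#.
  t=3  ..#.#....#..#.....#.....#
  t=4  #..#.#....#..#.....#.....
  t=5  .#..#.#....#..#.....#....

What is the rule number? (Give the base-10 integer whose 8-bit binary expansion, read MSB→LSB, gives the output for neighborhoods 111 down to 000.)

  nb ###: next=.  (t=0,i=5, bit7=0)
  nb ##.: next=.  (t=0,i=6, bit6=0)
  nb #.#: next=#  (t=0,i=0, bit5=1)
  nb #..: next=#  (t=0,i=2, bit4=1)
  nb .##: next=.  (t=0,i=4, bit3=0)
  nb .#.: next=.  (t=0,i=1, bit2=0)
  nb ..#: next=.  (t=0,i=3, bit1=0)
  nb ...: next=.  (t=0,i=17, bit0=0)
  bits 00110000 = 48

48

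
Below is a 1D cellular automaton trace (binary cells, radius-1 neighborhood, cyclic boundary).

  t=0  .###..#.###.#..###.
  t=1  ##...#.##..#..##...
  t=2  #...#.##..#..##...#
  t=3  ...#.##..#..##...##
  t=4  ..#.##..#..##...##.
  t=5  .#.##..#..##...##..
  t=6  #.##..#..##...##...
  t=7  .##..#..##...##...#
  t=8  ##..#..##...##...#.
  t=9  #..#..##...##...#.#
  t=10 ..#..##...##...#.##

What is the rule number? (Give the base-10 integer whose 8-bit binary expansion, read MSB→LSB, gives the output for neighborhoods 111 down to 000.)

  ### -> .   bit 7 = 0  t=0,i=2
  ##. -> .   bit 6 = 0  t=0,i=3
  #.# -> #   bit 5 = 1  t=0,i=7
  #.. -> .   bit 4 = 0  t=0,i=4
  .## -> #   bit 3 = 1  t=0,i=1
  .#. -> .   bit 2 = 0  t=0,i=6
  ..# -> #   bit 1 = 1  t=0,i=0
  ... -> .   bit 0 = 0  t=1,i=3
  bits 00101010 = 42

42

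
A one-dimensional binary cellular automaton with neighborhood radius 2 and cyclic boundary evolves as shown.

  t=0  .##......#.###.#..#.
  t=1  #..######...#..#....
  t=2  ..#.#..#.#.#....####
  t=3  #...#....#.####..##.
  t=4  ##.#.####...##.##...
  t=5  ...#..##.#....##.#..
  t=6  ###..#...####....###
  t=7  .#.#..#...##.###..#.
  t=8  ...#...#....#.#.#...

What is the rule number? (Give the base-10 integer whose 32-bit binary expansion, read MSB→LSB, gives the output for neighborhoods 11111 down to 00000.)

1266270471

  [31] ##### => .  t=1,i=5
  [30] ####. => #  t=1,i=7
  [29] ###.# => .  t=0,i=13
  [28] ###.. => .  t=1,i=8
  [27] ##.## => #  t=4,i=14
  [26] ##.#. => .  t=0,i=14
  [25] ##..# => #  t=2,i=0
  [24] ##... => #  t=0,i=3
  [23] #.### => .  t=0,i=11
  [22] #.##. => #  t=4,i=15
  [21] #.#.# => #  t=2,i=9
  [20] #.#.. => #  t=0,i=15
  [19] #..## => #  t=0,i=0
  [18] #..#. => .  t=0,i=17
  [17] #...# => .  t=1,i=10
  [16] #.... => #  t=0,i=4
  [15] .#### => #  t=1,i=4
  [14] .###. => #  t=0,i=12
  [13] .##.# => .  t=3,i=18
  [12] .##.. => .  t=0,i=2
  [11] .#.## => .  t=0,i=10
  [10] .#.#. => .  t=2,i=3
  [9] .#..# => .  t=0,i=16
  [8] .#... => #  t=1,i=16
  [7] ..### => .  t=1,i=3
  [6] ..##. => .  t=0,i=1
  [5] ..#.# => .  t=0,i=9
  [4] ..#.. => .  t=0,i=18
  [3] ...## => .  t=2,i=15
  [2] ...#. => #  t=0,i=8
  [1] ....# => #  t=0,i=7
  [0] ..... => #  t=0,i=5
  bits 01001011011110011100000100000111 = 1266270471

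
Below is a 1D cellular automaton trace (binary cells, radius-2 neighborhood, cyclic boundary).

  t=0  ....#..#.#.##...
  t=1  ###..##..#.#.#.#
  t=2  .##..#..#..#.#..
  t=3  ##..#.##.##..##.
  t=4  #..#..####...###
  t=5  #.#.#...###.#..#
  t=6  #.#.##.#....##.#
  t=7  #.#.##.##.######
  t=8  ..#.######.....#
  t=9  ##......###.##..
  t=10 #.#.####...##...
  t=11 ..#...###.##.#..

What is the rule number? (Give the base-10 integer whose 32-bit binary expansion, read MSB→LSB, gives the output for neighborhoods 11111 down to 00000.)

1500783435

  #####|.  b31=0 t=7,i=12
  ####.|#  b30=1 t=1,i=1
  ###.#|.  b29=0 t=5,i=10
  ###..|#  b28=1 t=1,i=2
  ##.##|#  b27=1 t=3,i=8
  ##.#.|.  b26=0 t=5,i=1
  ##..#|.  b25=0 t=1,i=3
  ##...|#  b24=1 t=0,i=13
  #.###|.  b23=0 t=1,i=15
  #.##.|#  b22=1 t=0,i=11
  #.#.#|#  b21=1 t=0,i=9
  #.#..|#  b20=1 t=2,i=13
  #..##|.  b19=0 t=1,i=4
  #..#.|#  b18=1 t=0,i=6
  #...#|.  b17=0 t=2,i=15
  #....|.  b16=0 t=0,i=14
  .####|.  b15=0 t=1,i=0
  .###.|.  b14=0 t=5,i=9
  .##.#|#  b13=1 t=3,i=7
  .##..|.  b12=0 t=0,i=12
  .#.##|.  b11=0 t=0,i=10
  .#.#.|.  b10=0 t=0,i=8
  .#..#|#  b9=1 t=0,i=5
  .#...|#  b8=1 t=2,i=14
  ..###|.  b7=0 t=4,i=6
  ..##.|#  b6=1 t=1,i=5
  ..#.#|.  b5=0 t=0,i=7
  ..#..|.  b4=0 t=0,i=4
  ...##|#  b3=1 t=2,i=0
  ...#.|.  b2=0 t=0,i=3
  ....#|#  b1=1 t=0,i=2
  .....|#  b0=1 t=0,i=0
  bits 01011001011101000010001101001011 = 1500783435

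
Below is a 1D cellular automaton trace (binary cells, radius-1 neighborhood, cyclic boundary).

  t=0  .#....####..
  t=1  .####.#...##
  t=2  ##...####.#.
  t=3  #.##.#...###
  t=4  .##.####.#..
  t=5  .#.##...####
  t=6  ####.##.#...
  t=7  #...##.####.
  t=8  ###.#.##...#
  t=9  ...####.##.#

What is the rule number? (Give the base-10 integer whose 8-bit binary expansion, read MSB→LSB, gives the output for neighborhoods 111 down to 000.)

  ### -> .   bit 7 = 0  t=0,i=7
  ##. -> .   bit 6 = 0  t=0,i=9
  #.# -> #   bit 5 = 1  t=1,i=0
  #.. -> #   bit 4 = 1  t=0,i=2
  .## -> #   bit 3 = 1  t=0,i=6
  .#. -> #   bit 2 = 1  t=0,i=1
  ..# -> .   bit 1 = 0  t=0,i=0
  ... -> #   bit 0 = 1  t=0,i=3
  bits 00111101 = 61

61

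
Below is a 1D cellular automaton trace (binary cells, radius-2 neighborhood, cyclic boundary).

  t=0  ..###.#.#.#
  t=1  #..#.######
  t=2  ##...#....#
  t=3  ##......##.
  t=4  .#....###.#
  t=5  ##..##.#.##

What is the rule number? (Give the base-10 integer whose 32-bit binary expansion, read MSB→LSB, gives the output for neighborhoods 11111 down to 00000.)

1588614730

  #####|.  b31=0 t=1,i=7
  ####.|#  b30=1 t=1,i=10
  ###.#|.  b29=0 t=0,i=4
  ###..|#  b28=1 t=1,i=0
  ##.##|#  b27=1 t=3,i=10
  ##.#.|#  b26=1 t=0,i=5
  ##..#|#  b25=1 t=1,i=1
  ##...|.  b24=0 t=2,i=2
  #.###|#  b23=1 t=1,i=5
  #.##.|.  b22=0 t=3,i=0
  #.#.#|#  b21=1 t=0,i=6
  #.#..|#  b20=1 t=0,i=10
  #..##|.  b19=0 t=0,i=1
  #..#.|.  b18=0 t=1,i=2
  #...#|.  b17=0 t=2,i=3
  #....|.  b16=0 t=2,i=7
  .####|.  b15=0 t=1,i=6
  .###.|#  b14=1 t=0,i=3
  .##.#|.  b13=0 t=3,i=9
  .##..|#  b12=1 t=3,i=1
  .#.##|.  b11=0 t=1,i=4
  .#.#.|#  b10=1 t=0,i=7
  .#..#|#  b9=1 t=0,i=0
  .#...|.  b8=0 t=2,i=6
  ..###|.  b7=0 t=0,i=2
  ..##.|#  b6=1 t=3,i=8
  ..#.#|.  b5=0 t=1,i=3
  ..#..|.  b4=0 t=2,i=5
  ...##|#  b3=1 t=2,i=9
  ...#.|.  b2=0 t=2,i=4
  ....#|#  b1=1 t=2,i=8
  .....|.  b0=0 t=3,i=4
  bits 01011110101100000101011001001010 = 1588614730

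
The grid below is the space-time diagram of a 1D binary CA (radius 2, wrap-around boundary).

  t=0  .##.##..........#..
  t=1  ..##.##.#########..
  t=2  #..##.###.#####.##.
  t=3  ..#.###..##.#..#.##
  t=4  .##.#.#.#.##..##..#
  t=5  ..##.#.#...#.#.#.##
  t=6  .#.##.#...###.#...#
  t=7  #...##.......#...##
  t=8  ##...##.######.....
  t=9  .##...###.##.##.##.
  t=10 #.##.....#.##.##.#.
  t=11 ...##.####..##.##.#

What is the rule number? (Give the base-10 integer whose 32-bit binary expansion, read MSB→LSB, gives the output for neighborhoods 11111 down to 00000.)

2643211319

  ##### -> #   bit 31 = 1  t=1,i=10
  ####. -> .   bit 30 = 0  t=1,i=15
  ###.# -> .   bit 29 = 0  t=2,i=8
  ###.. -> #   bit 28 = 1  t=1,i=16
  ##.## -> #   bit 27 = 1  t=0,i=3
  ##.#. -> #   bit 26 = 1  t=2,i=18
  ##..# -> .   bit 25 = 0  t=3,i=0
  ##... -> #   bit 24 = 1  t=0,i=6
  #.### -> #   bit 23 = 1  t=1,i=8
  #.##. -> .   bit 22 = 0  t=0,i=4
  #.#.# -> .   bit 21 = 0  t=4,i=4
  #.#.. -> .   bit 20 = 0  t=2,i=0
  #..## -> #   bit 19 = 1  t=2,i=2
  #..#. -> #   bit 18 = 1  t=3,i=1
  #...# -> .   bit 17 = 0  t=0,i=18
  #.... -> .   bit 16 = 0  t=0,i=7
  .#### -> .   bit 15 = 0  t=1,i=9
  .###. -> .   bit 14 = 0  t=2,i=7
  .##.# -> #   bit 13 = 1  t=0,i=2
  .##.. -> #   bit 12 = 1  t=0,i=5
  .#.## -> .   bit 11 = 0  t=3,i=3
  .#.#. -> #   bit 10 = 1  t=4,i=5
  .#..# -> .   bit 9 = 0  t=2,i=1
  .#... -> .   bit 8 = 0  t=0,i=17
  ..### -> .   bit 7 = 0  t=6,i=10
  ..##. -> .   bit 6 = 0  t=0,i=1
  ..#.# -> #   bit 5 = 1  t=3,i=2
  ..#.. -> #   bit 4 = 1  t=0,i=16
  ...## -> .   bit 3 = 0  t=0,i=0
  ...#. -> #   bit 2 = 1  t=0,i=15
  ....# -> #   bit 1 = 1  t=0,i=14
  ..... -> #   bit 0 = 1  t=0,i=8
  bits 10011101100011000011010000110111 = 2643211319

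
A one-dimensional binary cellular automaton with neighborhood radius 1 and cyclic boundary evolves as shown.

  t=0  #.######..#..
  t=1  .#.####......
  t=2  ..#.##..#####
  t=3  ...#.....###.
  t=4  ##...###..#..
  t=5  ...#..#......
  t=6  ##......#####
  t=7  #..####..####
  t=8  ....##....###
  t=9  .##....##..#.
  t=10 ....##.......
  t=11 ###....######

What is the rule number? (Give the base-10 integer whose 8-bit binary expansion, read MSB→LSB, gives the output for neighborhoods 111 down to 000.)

  nb ###: next=#  (t=0,i=3, bit7=1)
  nb ##.: next=.  (t=0,i=7, bit6=0)
  nb #.#: next=#  (t=0,i=1, bit5=1)
  nb #..: next=.  (t=0,i=8, bit4=0)
  nb .##: next=.  (t=0,i=2, bit3=0)
  nb .#.: next=.  (t=0,i=0, bit2=0)
  nb ..#: next=.  (t=0,i=9, bit1=0)
  nb ...: next=#  (t=1,i=8, bit0=1)
  bits 10100001 = 161

161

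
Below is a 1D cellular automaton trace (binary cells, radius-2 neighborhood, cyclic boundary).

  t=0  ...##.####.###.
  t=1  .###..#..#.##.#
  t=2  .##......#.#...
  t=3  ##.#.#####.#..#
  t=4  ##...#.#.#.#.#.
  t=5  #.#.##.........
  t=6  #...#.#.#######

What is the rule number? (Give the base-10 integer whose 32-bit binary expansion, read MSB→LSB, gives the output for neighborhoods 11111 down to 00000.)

2715304047

  ##### -> #   bit 31 = 1  t=3,i=7
  ####. -> .   bit 30 = 0  t=0,i=8
  ###.# -> #   bit 29 = 1  t=0,i=9
  ###.. -> .   bit 28 = 0  t=0,i=13
  ##.## -> .   bit 27 = 0  t=0,i=5
  ##.#. -> .   bit 26 = 0  t=1,i=13
  ##..# -> .   bit 25 = 0  t=1,i=4
  ##... -> #   bit 24 = 1  t=0,i=14
  #.### -> #   bit 23 = 1  t=0,i=6
  #.##. -> #   bit 22 = 1  t=1,i=11
  #.#.# -> .   bit 21 = 0  t=1,i=14
  #.#.. -> #   bit 20 = 1  t=2,i=11
  #..## -> #   bit 19 = 1  t=3,i=13
  #..#. -> .   bit 18 = 0  t=1,i=5
  #...# -> .   bit 17 = 0  t=4,i=3
  #.... -> .   bit 16 = 0  t=0,i=0
  .#### -> .   bit 15 = 0  t=0,i=7
  .###. -> #   bit 14 = 1  t=0,i=12
  .##.# -> .   bit 13 = 0  t=0,i=4
  .##.. -> .   bit 12 = 0  t=2,i=2
  .#.## -> .   bit 11 = 0  t=1,i=0
  .#.#. -> .   bit 10 = 0  t=2,i=10
  .#..# -> .   bit 9 = 0  t=1,i=7
  .#... -> .   bit 8 = 0  t=2,i=12
  ..### -> .   bit 7 = 0  t=3,i=14
  ..##. -> #   bit 6 = 1  t=0,i=3
  ..#.# -> #   bit 5 = 1  t=1,i=9
  ..#.. -> .   bit 4 = 0  t=1,i=6
  ...## -> #   bit 3 = 1  t=0,i=2
  ...#. -> #   bit 2 = 1  t=2,i=8
  ....# -> #   bit 1 = 1  t=0,i=1
  ..... -> #   bit 0 = 1  t=2,i=5
  bits 10100001110110000100000001101111 = 2715304047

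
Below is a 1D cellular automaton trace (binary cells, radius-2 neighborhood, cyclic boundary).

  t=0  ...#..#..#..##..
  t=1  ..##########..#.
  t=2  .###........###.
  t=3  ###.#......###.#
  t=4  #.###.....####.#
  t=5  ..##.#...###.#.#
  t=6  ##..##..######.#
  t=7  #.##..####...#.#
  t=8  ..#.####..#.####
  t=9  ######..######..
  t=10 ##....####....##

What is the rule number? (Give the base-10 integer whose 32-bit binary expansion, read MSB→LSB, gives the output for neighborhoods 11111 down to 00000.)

  nb #####: next=.  (t=1,i=4, bit31=0)
  nb ####.: next=.  (t=1,i=10, bit30=0)
  nb ###.#: next=#  (t=3,i=2, bit29=1)
  nb ###..: next=.  (t=1,i=11, bit28=0)
  nb ##.##: next=.  (t=3,i=14, bit27=0)
  nb ##.#.: next=#  (t=3,i=3, bit26=1)
  nb ##..#: next=#  (t=1,i=12, bit25=1)
  nb ##...: next=#  (t=0,i=14, bit24=1)
  nb #.###: next=#  (t=3,i=15, bit23=1)
  nb #.##.: next=#  (t=4,i=15, bit22=1)
  nb #.#.#: next=#  (t=5,i=13, bit21=1)
  nb #.#..: next=#  (t=3,i=4, bit20=1)
  nb #..##: next=#  (t=0,i=11, bit19=1)
  nb #..#.: next=#  (t=0,i=5, bit18=1)
  nb #...#: next=.  (t=1,i=0, bit17=0)
  nb #....: next=.  (t=0,i=15, bit16=0)
  nb .####: next=#  (t=1,i=3, bit15=1)
  nb .###.: next=#  (t=2,i=2, bit14=1)
  nb .##.#: next=.  (t=4,i=0, bit13=0)
  nb .##..: next=.  (t=0,i=13, bit12=0)
  nb .#.##: next=#  (t=7,i=14, bit11=1)
  nb .#.#.: next=.  (t=5,i=14, bit10=0)
  nb .#..#: next=#  (t=0,i=4, bit9=1)
  nb .#...: next=.  (t=1,i=15, bit8=0)
  nb ..###: next=#  (t=1,i=2, bit7=1)
  nb ..##.: next=.  (t=0,i=12, bit6=0)
  nb ..#.#: next=#  (t=7,i=13, bit5=1)
  nb ..#..: next=#  (t=0,i=3, bit4=1)
  nb ...##: next=#  (t=1,i=1, bit3=1)
  nb ...#.: next=#  (t=0,i=2, bit2=1)
  nb ....#: next=.  (t=0,i=1, bit1=0)
  nb .....: next=.  (t=0,i=0, bit0=0)
  bits 00100111111111001100101010111100 = 670878396

670878396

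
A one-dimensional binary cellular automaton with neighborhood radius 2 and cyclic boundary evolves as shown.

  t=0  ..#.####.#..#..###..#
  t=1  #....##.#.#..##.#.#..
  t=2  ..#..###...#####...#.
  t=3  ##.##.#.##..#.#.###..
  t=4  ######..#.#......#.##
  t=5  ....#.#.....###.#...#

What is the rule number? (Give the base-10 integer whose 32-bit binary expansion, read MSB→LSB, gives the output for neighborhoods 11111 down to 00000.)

  [31] ##### => .  t=2,i=13
  [30] ####. => #  t=0,i=6
  [29] ###.# => .  t=0,i=7
  [28] ###.. => .  t=0,i=17
  [27] ##.## => #  t=3,i=2
  [26] ##.#. => #  t=0,i=8
  [25] ##..# => #  t=0,i=18
  [24] ##... => #  t=2,i=8
  [23] #.### => .  t=0,i=4
  [22] #.##. => #  t=3,i=3
  [21] #.#.# => .  t=1,i=8
  [20] #.#.. => .  t=0,i=9
  [19] #..## => #  t=0,i=14
  [18] #..#. => .  t=0,i=1
  [17] #...# => #  t=2,i=0
  [16] #.... => #  t=1,i=2
  [15] .#### => #  t=0,i=5
  [14] .###. => #  t=0,i=16
  [13] .##.# => #  t=1,i=6
  [12] .##.. => .  t=3,i=9
  [11] .#.## => .  t=0,i=3
  [10] .#.#. => .  t=1,i=9
  [9] .#..# => #  t=0,i=0
  [8] .#... => .  t=1,i=1
  [7] ..### => .  t=0,i=15
  [6] ..##. => #  t=1,i=5
  [5] ..#.# => .  t=0,i=2
  [4] ..#.. => .  t=0,i=12
  [3] ...## => .  t=1,i=4
  [2] ...#. => #  t=2,i=1
  [1] ....# => .  t=1,i=3
  [0] ..... => #  t=4,i=13
  bits 01001111010010111110001001000101 = 1330373189

1330373189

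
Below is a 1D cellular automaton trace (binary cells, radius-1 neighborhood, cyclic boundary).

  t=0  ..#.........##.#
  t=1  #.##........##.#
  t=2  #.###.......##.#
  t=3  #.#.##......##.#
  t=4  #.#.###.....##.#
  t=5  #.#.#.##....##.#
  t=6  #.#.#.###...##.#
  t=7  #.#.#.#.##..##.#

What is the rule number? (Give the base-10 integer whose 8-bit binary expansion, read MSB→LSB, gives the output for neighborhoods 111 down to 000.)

92

  [7] ### => .  t=2,i=3
  [6] ##. => #  t=0,i=13
  [5] #.# => .  t=0,i=14
  [4] #.. => #  t=0,i=0
  [3] .## => #  t=0,i=12
  [2] .#. => #  t=0,i=2
  [1] ..# => .  t=0,i=1
  [0] ... => .  t=0,i=4
  bits 01011100 = 92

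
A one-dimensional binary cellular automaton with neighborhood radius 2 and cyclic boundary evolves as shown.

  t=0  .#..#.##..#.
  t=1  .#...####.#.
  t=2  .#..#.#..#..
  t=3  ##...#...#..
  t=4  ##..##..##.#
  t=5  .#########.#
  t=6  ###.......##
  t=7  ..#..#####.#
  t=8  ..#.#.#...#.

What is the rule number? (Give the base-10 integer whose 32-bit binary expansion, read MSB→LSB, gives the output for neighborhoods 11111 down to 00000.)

384351327

  [31] ##### => .  t=5,i=3
  [30] ####. => .  t=1,i=7
  [29] ###.# => .  t=1,i=8
  [28] ###.. => #  t=4,i=1
  [27] ##.## => .  t=4,i=10
  [26] ##.#. => #  t=1,i=9
  [25] ##..# => #  t=0,i=8
  [24] ##... => .  t=3,i=2
  [23] #.### => #  t=4,i=11
  [22] #.##. => #  t=0,i=6
  [21] #.#.# => #  t=5,i=11
  [20] #.#.. => .  t=1,i=10
  [19] #..## => #  t=3,i=11
  [18] #..#. => .  t=0,i=0
  [17] #...# => .  t=1,i=3
  [16] #.... => .  t=6,i=4
  [15] .#### => #  t=1,i=6
  [14] .###. => .  t=4,i=0
  [13] .##.# => #  t=4,i=9
  [12] .##.. => #  t=0,i=7
  [11] .#.## => #  t=0,i=5
  [10] .#.#. => #  t=2,i=5
  [9] .#..# => .  t=0,i=2
  [8] .#... => .  t=1,i=2
  [7] ..### => .  t=1,i=5
  [6] ..##. => #  t=3,i=0
  [5] ..#.# => .  t=0,i=4
  [4] ..#.. => #  t=0,i=1
  [3] ...## => #  t=1,i=4
  [2] ...#. => #  t=2,i=0
  [1] ....# => #  t=6,i=8
  [0] ..... => #  t=6,i=5
  bits 00010110111010001011110001011111 = 384351327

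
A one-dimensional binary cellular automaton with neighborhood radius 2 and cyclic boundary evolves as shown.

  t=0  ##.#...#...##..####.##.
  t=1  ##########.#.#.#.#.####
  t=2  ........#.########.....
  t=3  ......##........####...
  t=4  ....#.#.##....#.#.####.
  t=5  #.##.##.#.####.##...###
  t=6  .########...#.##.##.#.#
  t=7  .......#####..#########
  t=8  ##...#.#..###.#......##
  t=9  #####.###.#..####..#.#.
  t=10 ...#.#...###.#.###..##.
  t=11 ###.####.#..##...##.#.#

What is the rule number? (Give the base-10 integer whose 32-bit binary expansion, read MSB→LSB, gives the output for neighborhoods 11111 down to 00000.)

1601382358

  nb #####: next=.  (t=1,i=0, bit31=0)
  nb ####.: next=#  (t=0,i=17, bit30=1)
  nb ###.#: next=.  (t=0,i=18, bit29=0)
  nb ###..: next=#  (t=2,i=17, bit28=1)
  nb ##.##: next=#  (t=0,i=19, bit27=1)
  nb ##.#.: next=#  (t=0,i=2, bit26=1)
  nb ##..#: next=#  (t=0,i=13, bit25=1)
  nb ##...: next=#  (t=2,i=18, bit24=1)
  nb #.###: next=.  (t=1,i=19, bit23=0)
  nb #.##.: next=#  (t=0,i=0, bit22=1)
  nb #.#.#: next=#  (t=1,i=11, bit21=1)
  nb #.#..: next=#  (t=0,i=3, bit20=1)
  nb #..##: next=.  (t=0,i=14, bit19=0)
  nb #..#.: next=.  (t=9,i=18, bit18=0)
  nb #...#: next=#  (t=0,i=5, bit17=1)
  nb #....: next=#  (t=2,i=19, bit16=1)
  nb .####: next=.  (t=0,i=16, bit15=0)
  nb .###.: next=.  (t=8,i=11, bit14=0)
  nb .##.#: next=#  (t=0,i=1, bit13=1)
  nb .##..: next=.  (t=0,i=12, bit12=0)
  nb .#.##: next=.  (t=1,i=18, bit11=0)
  nb .#.#.: next=#  (t=1,i=12, bit10=1)
  nb .#..#: next=#  (t=8,i=8, bit9=1)
  nb .#...: next=#  (t=0,i=4, bit8=1)
  nb ..###: next=#  (t=0,i=15, bit7=1)
  nb ..##.: next=#  (t=0,i=11, bit6=1)
  nb ..#.#: next=.  (t=2,i=8, bit5=0)
  nb ..#..: next=#  (t=0,i=7, bit4=1)
  nb ...##: next=.  (t=0,i=10, bit3=0)
  nb ...#.: next=#  (t=0,i=6, bit2=1)
  nb ....#: next=#  (t=2,i=6, bit1=1)
  nb .....: next=.  (t=2,i=0, bit0=0)
  bits 01011111011100110010011111010110 = 1601382358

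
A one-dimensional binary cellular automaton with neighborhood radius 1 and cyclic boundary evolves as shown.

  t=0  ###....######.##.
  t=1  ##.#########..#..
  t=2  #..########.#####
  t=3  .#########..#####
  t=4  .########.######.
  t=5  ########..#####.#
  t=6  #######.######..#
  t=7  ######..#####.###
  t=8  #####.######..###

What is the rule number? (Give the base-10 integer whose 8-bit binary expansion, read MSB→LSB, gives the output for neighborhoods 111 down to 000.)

  ###|#  b7=1 t=0,i=1
  ##.|.  b6=0 t=0,i=2
  #.#|.  b5=0 t=0,i=13
  #..|#  b4=1 t=0,i=3
  .##|#  b3=1 t=0,i=0
  .#.|#  b2=1 t=1,i=14
  ..#|#  b1=1 t=0,i=6
  ...|#  b0=1 t=0,i=4
  bits 10011111 = 159

159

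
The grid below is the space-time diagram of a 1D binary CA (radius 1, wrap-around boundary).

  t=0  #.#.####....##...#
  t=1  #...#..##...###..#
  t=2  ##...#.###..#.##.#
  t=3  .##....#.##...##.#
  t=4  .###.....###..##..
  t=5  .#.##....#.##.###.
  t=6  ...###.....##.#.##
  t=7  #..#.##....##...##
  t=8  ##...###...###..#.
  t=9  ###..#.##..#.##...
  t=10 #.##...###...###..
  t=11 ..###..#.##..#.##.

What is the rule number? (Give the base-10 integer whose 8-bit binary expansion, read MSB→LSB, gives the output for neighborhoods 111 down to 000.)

88

  ###|.  b7=0 t=0,i=5
  ##.|#  b6=1 t=0,i=0
  #.#|.  b5=0 t=0,i=1
  #..|#  b4=1 t=0,i=8
  .##|#  b3=1 t=0,i=4
  .#.|.  b2=0 t=0,i=2
  ..#|.  b1=0 t=0,i=11
  ...|.  b0=0 t=0,i=9
  bits 01011000 = 88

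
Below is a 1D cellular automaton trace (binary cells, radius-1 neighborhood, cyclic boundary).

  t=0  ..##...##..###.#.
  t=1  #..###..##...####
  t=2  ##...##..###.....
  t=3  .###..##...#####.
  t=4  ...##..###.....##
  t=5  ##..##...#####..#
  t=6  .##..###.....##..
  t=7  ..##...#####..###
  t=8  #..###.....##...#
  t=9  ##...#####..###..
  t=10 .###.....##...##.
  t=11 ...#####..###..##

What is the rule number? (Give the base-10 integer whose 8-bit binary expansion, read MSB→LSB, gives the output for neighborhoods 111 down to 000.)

  ###|.  b7=0 t=0,i=12
  ##.|#  b6=1 t=0,i=3
  #.#|#  b5=1 t=0,i=14
  #..|#  b4=1 t=0,i=4
  .##|.  b3=0 t=0,i=2
  .#.|#  b2=1 t=0,i=15
  ..#|.  b1=0 t=0,i=1
  ...|#  b0=1 t=0,i=0
  bits 01110101 = 117

117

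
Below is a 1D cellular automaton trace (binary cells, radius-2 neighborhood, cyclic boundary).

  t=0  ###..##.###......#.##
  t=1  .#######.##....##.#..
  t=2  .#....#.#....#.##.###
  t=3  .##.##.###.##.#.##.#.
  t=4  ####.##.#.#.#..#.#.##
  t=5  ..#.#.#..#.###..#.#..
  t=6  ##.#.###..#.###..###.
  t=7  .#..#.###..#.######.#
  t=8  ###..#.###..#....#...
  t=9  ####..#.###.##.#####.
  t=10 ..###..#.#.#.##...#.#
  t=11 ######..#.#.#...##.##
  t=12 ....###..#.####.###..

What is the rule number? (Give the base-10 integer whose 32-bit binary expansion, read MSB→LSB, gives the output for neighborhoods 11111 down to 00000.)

1511682006

  ##### -> .   bit 31 = 0  t=0,i=0
  ####. -> #   bit 30 = 1  t=0,i=1
  ###.# -> .   bit 29 = 0  t=1,i=7
  ###.. -> #   bit 28 = 1  t=0,i=2
  ##.## -> #   bit 27 = 1  t=0,i=7
  ##.#. -> .   bit 26 = 0  t=1,i=17
  ##..# -> #   bit 25 = 1  t=0,i=3
  ##... -> .   bit 24 = 0  t=0,i=11
  #.### -> .   bit 23 = 0  t=0,i=8
  #.##. -> .   bit 22 = 0  t=1,i=9
  #.#.# -> .   bit 21 = 0  t=3,i=14
  #.#.. -> #   bit 20 = 1  t=1,i=18
  #..## -> #   bit 19 = 1  t=0,i=4
  #..#. -> .   bit 18 = 0  t=4,i=14
  #...# -> #   bit 17 = 1  t=1,i=20
  #.... -> .   bit 16 = 0  t=0,i=12
  .#### -> .   bit 15 = 0  t=0,i=20
  .###. -> #   bit 14 = 1  t=0,i=9
  .##.# -> #   bit 13 = 1  t=0,i=6
  .##.. -> .   bit 12 = 0  t=1,i=10
  .#.## -> #   bit 11 = 1  t=0,i=18
  .#.#. -> #   bit 10 = 1  t=2,i=7
  .#..# -> #   bit 9 = 1  t=3,i=20
  .#... -> #   bit 8 = 1  t=1,i=19
  ..### -> #   bit 7 = 1  t=1,i=1
  ..##. -> #   bit 6 = 1  t=0,i=5
  ..#.# -> .   bit 5 = 0  t=0,i=17
  ..#.. -> #   bit 4 = 1  t=8,i=12
  ...## -> .   bit 3 = 0  t=1,i=0
  ...#. -> #   bit 2 = 1  t=0,i=16
  ....# -> #   bit 1 = 1  t=0,i=15
  ..... -> .   bit 0 = 0  t=0,i=13
  bits 01011010000110100110111111010110 = 1511682006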